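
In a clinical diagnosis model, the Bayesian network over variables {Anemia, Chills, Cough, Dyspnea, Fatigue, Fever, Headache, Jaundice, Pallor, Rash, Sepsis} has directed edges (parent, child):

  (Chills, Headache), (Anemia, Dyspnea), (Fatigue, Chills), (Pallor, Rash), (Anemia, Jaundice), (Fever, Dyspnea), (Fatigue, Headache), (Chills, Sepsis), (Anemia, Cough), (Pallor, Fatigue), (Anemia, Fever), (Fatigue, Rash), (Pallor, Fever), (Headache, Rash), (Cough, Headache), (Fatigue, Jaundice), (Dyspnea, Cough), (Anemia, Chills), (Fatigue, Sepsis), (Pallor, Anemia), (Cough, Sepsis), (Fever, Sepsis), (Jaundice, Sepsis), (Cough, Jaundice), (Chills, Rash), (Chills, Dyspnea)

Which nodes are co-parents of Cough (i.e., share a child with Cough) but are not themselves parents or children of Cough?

Children of Cough: Headache, Jaundice, Sepsis.
  Jaundice also has parents Anemia, Fatigue.
  Headache's other parents are Chills, Fatigue.
  Sepsis also has parents Chills, Fatigue, Fever, Jaundice.
Excluding nodes already adjacent to Cough (Anemia, Dyspnea, Headache, Jaundice, Sepsis), the co-parent-only contribution is {Chills, Fatigue, Fever}.

{Chills, Fatigue, Fever}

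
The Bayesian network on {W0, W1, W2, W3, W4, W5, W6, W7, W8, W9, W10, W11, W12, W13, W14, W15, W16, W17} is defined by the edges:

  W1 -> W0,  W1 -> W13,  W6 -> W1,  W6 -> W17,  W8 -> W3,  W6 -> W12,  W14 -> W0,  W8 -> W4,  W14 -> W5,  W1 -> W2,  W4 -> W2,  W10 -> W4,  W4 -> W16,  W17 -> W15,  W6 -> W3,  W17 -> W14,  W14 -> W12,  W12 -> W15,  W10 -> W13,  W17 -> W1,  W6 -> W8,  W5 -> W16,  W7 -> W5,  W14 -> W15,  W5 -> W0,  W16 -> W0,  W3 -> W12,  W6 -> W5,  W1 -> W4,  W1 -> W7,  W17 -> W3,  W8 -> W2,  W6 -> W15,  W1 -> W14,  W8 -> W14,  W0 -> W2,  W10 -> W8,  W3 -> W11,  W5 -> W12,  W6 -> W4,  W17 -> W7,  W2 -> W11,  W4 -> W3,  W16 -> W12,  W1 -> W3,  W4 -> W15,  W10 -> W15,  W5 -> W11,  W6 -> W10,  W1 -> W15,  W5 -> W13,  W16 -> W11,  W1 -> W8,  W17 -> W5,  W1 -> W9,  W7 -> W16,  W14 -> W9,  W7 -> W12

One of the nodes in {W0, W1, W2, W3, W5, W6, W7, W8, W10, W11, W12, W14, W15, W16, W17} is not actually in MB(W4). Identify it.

W11

Pa(W4) = {W1, W6, W8, W10}.
Children of W4: W2, W3, W15, W16.
For each child, the remaining parents (spouses of W4):
  W16's other parents are W5, W7.
  W3's other parents are W1, W6, W8, W17.
  W2 also has parents W0, W1, W8.
  parents(W15) \ {W4} = {W1, W6, W10, W12, W14, W17}.
MB(W4) = {W0, W1, W2, W3, W5, W6, W7, W8, W10, W12, W14, W15, W16, W17}.
W11 is neither a parent, child, nor co-parent of W4, so it does not belong.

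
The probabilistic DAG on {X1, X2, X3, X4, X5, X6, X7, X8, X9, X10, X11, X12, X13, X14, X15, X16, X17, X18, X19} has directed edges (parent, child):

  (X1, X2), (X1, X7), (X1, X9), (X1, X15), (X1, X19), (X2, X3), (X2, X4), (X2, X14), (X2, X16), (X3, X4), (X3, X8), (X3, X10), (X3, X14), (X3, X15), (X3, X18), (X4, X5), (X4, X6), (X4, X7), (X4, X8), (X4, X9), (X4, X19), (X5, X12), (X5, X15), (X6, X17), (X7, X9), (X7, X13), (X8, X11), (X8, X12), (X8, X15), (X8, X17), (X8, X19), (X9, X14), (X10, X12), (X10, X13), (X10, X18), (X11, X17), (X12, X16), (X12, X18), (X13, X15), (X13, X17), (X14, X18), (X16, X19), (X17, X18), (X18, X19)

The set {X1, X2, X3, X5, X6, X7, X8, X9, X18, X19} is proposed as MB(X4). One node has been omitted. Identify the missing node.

Parents of X4: X2, X3.
X4's children: X5, X6, X7, X8, X9, X19.
Co-parents of X4 (other parents of its children):
  X5: —
  X6: —
  X7: X1
  X8: X3
  X9: X1, X7
  X19: X1, X8, X16, X18
MB(X4) = {X1, X2, X3, X5, X6, X7, X8, X9, X16, X18, X19}.
Comparing with the claimed set, X16 is missing.

X16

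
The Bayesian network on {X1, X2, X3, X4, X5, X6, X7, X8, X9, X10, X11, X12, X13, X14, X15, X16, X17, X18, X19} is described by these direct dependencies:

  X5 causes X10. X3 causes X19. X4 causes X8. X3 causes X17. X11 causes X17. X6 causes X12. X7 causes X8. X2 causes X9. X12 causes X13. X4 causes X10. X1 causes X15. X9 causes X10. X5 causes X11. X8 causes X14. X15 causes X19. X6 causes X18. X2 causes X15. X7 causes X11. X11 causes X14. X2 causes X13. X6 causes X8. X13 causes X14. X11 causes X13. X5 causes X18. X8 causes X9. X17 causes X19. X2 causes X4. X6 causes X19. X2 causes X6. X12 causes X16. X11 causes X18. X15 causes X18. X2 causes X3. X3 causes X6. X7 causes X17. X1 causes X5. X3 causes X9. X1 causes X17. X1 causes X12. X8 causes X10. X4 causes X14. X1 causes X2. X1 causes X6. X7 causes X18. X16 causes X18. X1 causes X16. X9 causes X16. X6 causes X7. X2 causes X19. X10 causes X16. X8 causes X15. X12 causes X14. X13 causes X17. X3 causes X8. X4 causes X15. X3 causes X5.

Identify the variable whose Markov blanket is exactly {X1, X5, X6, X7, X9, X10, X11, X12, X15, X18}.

X16

The target node must have every member of {X1, X5, X6, X7, X9, X10, X11, X12, X15, X18} as a parent, child, or co-parent, and no others.
Parents of X16: X1, X9, X10, X12; children: X18; co-parents: X5, X6, X7, X11, X15.
These exactly cover the given set, so the node is X16.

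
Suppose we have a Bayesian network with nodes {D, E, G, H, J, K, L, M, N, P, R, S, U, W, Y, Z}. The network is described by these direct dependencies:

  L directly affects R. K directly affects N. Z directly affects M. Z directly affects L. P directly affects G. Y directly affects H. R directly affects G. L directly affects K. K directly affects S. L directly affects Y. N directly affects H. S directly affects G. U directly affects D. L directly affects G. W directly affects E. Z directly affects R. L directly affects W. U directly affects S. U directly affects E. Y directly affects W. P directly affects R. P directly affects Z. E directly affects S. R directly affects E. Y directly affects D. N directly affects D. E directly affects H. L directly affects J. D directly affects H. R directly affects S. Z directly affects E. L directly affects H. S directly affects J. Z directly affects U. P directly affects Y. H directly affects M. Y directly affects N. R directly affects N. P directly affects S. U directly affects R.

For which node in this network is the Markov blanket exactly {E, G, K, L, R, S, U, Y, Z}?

P

The target node must have every member of {E, G, K, L, R, S, U, Y, Z} as a parent, child, or co-parent, and no others.
Parents of P: none; children: G, R, S, Y, Z; co-parents: E, K, L, R, S, U, Z.
These exactly cover the given set, so the node is P.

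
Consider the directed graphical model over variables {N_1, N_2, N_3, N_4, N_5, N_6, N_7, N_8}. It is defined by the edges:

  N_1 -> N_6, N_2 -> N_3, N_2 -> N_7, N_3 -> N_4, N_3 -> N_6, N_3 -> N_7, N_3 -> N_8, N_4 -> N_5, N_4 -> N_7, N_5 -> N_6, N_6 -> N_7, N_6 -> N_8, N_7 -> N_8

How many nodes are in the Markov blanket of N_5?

N_5's parents: N_4.
Children of N_5: N_6.
Co-parents of N_5 (other parents of its children):
  N_6 also has parents N_1, N_3.
MB(N_5) = {N_1, N_3, N_4, N_6}, which has 4 nodes.

4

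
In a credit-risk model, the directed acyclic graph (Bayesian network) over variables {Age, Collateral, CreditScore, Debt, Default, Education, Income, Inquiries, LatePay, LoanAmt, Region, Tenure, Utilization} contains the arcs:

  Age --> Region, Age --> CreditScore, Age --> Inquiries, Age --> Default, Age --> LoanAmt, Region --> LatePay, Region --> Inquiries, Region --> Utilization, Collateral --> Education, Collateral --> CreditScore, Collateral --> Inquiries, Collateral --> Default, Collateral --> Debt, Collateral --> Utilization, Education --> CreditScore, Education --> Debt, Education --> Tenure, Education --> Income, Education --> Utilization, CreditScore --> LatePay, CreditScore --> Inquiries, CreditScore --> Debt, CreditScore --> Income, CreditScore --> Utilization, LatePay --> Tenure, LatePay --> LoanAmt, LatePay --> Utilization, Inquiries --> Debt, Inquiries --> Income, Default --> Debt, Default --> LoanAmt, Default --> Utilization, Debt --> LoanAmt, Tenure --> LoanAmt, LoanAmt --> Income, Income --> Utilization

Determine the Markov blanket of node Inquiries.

{Age, Collateral, CreditScore, Debt, Default, Education, Income, LoanAmt, Region}

Parents of Inquiries: Age, Collateral, CreditScore, Region.
Children of Inquiries: Debt, Income.
For each child, the remaining parents (spouses of Inquiries):
  Debt's other parents are Collateral, CreditScore, Default, Education.
  Income's other parents are CreditScore, Education, LoanAmt.
So the Markov blanket of Inquiries is {Age, Collateral, CreditScore, Debt, Default, Education, Income, LoanAmt, Region}.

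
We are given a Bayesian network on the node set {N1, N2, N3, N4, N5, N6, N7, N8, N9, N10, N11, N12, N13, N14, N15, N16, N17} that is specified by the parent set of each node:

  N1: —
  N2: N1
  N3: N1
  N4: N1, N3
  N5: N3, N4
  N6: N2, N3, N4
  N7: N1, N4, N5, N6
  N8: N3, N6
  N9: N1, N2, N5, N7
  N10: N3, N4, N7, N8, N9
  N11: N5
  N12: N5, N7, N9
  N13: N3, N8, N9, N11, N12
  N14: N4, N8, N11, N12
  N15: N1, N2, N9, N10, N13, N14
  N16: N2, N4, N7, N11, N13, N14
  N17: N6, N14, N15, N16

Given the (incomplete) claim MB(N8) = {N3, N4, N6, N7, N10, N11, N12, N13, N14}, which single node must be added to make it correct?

N9

The Markov blanket of a node is its parents, its children, and the other parents of its children.
N8's parents: N3, N6.
N8 has children N10, N13, N14.
Other parents of N8's children:
  parents(N10) \ {N8} = {N3, N4, N7, N9}.
  N13 also has parents N3, N9, N11, N12.
  parents(N14) \ {N8} = {N4, N11, N12}.
MB(N8) = {N3, N4, N6, N7, N9, N10, N11, N12, N13, N14}.
Comparing with the claimed set, N9 is missing.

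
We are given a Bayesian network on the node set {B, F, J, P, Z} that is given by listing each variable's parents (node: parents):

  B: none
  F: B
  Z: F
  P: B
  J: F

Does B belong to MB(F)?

Yes

B is a parent of F.
So B ∈ MB(F).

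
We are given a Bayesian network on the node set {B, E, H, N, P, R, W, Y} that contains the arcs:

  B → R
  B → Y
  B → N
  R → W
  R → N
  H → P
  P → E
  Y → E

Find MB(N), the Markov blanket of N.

Recall MB(v) = parents ∪ children ∪ spouses, where spouses are the other parents of v's children.
N has no children.
Pa(N) = {B, R}.
N has no children, so there are no co-parents.
Union: {B, R} ∪ {} ∪ {} = {B, R}.

{B, R}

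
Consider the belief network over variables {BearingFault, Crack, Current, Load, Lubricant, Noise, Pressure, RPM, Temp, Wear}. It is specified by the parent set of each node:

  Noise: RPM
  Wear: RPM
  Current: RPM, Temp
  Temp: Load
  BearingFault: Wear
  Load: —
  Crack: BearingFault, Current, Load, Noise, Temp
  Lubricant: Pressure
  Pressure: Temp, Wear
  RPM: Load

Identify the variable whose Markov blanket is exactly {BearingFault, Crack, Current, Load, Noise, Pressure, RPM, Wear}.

The target node must have every member of {BearingFault, Crack, Current, Load, Noise, Pressure, RPM, Wear} as a parent, child, or co-parent, and no others.
Parents of Temp: Load; children: Crack, Current, Pressure; co-parents: BearingFault, Current, Load, Noise, RPM, Wear.
These exactly cover the given set, so the node is Temp.

Temp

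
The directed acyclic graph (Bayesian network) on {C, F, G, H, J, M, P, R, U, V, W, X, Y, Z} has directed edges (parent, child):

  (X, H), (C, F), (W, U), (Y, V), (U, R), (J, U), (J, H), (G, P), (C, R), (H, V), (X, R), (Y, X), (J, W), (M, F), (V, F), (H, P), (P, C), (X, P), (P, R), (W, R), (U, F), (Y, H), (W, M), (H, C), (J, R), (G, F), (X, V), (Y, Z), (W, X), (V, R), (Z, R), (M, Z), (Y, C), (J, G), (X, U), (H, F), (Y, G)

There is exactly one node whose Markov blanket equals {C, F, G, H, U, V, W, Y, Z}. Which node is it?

M

The target node must have every member of {C, F, G, H, U, V, W, Y, Z} as a parent, child, or co-parent, and no others.
Parents of M: W; children: F, Z; co-parents: C, G, H, U, V, Y.
These exactly cover the given set, so the node is M.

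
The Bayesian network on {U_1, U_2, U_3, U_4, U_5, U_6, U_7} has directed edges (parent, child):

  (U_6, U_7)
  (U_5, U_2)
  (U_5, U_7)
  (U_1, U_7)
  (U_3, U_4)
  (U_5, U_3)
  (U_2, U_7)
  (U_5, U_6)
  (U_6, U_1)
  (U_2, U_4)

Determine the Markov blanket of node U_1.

U_1's parents: U_6.
Ch(U_1) = {U_7}.
For each child, the remaining parents (spouses of U_1):
  parents(U_7) \ {U_1} = {U_2, U_5, U_6}.
Union: {U_6} ∪ {U_7} ∪ {U_2, U_5, U_6} = {U_2, U_5, U_6, U_7}.

{U_2, U_5, U_6, U_7}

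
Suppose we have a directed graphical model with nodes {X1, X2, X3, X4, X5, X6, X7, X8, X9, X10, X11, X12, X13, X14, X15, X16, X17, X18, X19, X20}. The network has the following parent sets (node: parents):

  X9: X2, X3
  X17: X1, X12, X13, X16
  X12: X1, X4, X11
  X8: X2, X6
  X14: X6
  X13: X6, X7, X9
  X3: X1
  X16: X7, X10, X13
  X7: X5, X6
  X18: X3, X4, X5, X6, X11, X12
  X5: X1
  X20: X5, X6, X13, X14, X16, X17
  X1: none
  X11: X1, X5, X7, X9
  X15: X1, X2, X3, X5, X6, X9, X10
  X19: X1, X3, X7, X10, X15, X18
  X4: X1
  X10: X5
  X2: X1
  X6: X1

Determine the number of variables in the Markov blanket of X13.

11

X13's parents: X6, X7, X9.
X13 has children X16, X17, X20.
For each child, the remaining parents (spouses of X13):
  X16: X7, X10
  X17: X1, X12, X16
  X20: X5, X6, X14, X16, X17
MB(X13) = {X1, X5, X6, X7, X9, X10, X12, X14, X16, X17, X20}, which has 11 nodes.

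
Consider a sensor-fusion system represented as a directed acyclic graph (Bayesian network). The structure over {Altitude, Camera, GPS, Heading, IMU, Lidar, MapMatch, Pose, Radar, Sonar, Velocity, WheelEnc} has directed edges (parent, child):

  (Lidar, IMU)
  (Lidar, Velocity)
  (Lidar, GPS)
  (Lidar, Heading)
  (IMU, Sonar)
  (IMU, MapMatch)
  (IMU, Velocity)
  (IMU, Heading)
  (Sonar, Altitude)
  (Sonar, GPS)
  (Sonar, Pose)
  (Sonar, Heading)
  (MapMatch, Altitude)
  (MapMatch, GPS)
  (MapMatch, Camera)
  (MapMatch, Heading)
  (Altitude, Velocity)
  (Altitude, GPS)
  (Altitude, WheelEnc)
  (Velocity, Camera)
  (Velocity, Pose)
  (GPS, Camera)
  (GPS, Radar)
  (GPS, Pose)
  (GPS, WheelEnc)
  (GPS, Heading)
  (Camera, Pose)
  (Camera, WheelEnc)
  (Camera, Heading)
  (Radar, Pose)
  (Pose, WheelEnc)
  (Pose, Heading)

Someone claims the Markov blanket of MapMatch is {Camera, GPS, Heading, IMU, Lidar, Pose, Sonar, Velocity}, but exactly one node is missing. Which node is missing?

Altitude

Ch(MapMatch) = {Altitude, Camera, GPS, Heading}.
MapMatch's parents: IMU.
Parents of each child, excluding MapMatch:
  Altitude: Sonar
  GPS: Altitude, Lidar, Sonar
  Camera: GPS, Velocity
  Heading: Camera, GPS, IMU, Lidar, Pose, Sonar
MB(MapMatch) = {Altitude, Camera, GPS, Heading, IMU, Lidar, Pose, Sonar, Velocity}.
Comparing with the claimed set, Altitude is missing.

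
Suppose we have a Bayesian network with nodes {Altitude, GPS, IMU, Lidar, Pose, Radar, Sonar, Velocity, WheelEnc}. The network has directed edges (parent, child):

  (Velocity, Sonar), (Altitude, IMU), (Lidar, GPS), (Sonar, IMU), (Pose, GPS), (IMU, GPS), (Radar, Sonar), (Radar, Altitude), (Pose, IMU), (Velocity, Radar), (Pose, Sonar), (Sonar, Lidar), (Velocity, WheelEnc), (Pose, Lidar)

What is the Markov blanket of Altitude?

{IMU, Pose, Radar, Sonar}

A node's Markov blanket = Pa ∪ Ch ∪ (parents of Ch other than the node itself).
Altitude has parent Radar.
Altitude's children: IMU.
Parents of each child, excluding Altitude:
  parents(IMU) \ {Altitude} = {Pose, Sonar}.
So the Markov blanket of Altitude is {IMU, Pose, Radar, Sonar}.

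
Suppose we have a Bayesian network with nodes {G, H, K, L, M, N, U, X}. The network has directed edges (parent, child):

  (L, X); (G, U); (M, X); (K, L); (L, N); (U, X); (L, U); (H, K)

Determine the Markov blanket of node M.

Ch(M) = {X}.
M's parents: none.
Parents of each child, excluding M:
  X: L, U
Taking the union gives {L, U, X}.

{L, U, X}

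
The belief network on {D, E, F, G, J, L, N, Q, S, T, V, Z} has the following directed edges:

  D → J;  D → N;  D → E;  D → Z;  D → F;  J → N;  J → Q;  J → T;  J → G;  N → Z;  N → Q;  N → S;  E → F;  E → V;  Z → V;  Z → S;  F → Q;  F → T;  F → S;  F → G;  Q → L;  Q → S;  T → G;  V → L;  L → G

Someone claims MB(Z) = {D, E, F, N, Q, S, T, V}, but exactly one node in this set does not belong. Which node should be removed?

A node's Markov blanket = Pa ∪ Ch ∪ (parents of Ch other than the node itself).
Pa(Z) = {D, N}.
Z's children: S, V.
For each child, the remaining parents (spouses of Z):
  V: E
  S: F, N, Q
MB(Z) = {D, E, F, N, Q, S, V}.
T is neither a parent, child, nor co-parent of Z, so it does not belong.

T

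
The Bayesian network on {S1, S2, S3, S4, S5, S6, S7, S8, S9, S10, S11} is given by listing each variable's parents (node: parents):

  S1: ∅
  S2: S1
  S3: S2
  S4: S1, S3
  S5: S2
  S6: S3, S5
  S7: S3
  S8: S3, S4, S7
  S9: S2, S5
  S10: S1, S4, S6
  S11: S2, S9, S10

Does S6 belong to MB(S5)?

Yes

S6 is a child of S5.
So S6 ∈ MB(S5).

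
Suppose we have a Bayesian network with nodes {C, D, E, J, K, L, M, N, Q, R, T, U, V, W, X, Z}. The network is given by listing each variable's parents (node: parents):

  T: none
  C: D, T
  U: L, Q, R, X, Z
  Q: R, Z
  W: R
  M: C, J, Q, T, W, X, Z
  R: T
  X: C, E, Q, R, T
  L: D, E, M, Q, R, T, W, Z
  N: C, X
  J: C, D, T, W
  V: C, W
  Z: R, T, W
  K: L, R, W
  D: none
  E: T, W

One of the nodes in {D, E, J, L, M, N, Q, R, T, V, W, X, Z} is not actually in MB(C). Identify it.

L

By definition, MB(C) is built from C's parents, C's children, and the co-parents of C.
Parents of C: D, T.
C has children J, M, N, V, X.
Other parents of C's children:
  X also has parents E, Q, R, T.
  J's other parents are D, T, W.
  N also has parent X.
  V also has parent W.
  parents(M) \ {C} = {J, Q, T, W, X, Z}.
MB(C) = {D, E, J, M, N, Q, R, T, V, W, X, Z}.
L is neither a parent, child, nor co-parent of C, so it does not belong.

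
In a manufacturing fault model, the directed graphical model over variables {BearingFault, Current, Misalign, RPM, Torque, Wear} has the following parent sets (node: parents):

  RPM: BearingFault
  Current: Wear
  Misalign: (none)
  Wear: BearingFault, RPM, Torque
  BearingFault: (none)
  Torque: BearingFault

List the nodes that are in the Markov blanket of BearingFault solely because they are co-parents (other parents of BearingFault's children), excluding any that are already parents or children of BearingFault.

Children of BearingFault: RPM, Torque, Wear.
  Torque has no other parent.
  RPM has no other parent.
  Wear's other parents are RPM, Torque.
Excluding nodes already adjacent to BearingFault (RPM, Torque, Wear), the co-parent-only contribution is {}.

{}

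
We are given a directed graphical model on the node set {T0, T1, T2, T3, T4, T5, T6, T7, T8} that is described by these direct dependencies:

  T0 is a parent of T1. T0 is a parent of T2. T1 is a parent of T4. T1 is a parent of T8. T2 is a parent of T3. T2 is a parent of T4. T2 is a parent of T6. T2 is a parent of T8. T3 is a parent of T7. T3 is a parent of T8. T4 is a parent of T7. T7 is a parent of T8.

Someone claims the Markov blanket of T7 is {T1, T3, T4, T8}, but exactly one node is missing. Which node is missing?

A node's Markov blanket = Pa ∪ Ch ∪ (parents of Ch other than the node itself).
T7's children: T8.
T7 has parents T3, T4.
Other parents of T7's children:
  T8's other parents are T1, T2, T3.
MB(T7) = {T1, T2, T3, T4, T8}.
Comparing with the claimed set, T2 is missing.

T2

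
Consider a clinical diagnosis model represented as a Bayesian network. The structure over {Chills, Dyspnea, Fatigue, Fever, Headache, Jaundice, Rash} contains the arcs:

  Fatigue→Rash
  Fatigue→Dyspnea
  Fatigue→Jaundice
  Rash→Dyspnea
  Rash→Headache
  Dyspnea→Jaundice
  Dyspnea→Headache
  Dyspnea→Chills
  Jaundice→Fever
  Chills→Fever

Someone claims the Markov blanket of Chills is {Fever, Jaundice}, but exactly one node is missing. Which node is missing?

Dyspnea

Parents of Chills: Dyspnea.
Chills's children: Fever.
Other parents of Chills's children:
  Fever's other parent is Jaundice.
MB(Chills) = {Dyspnea, Fever, Jaundice}.
Comparing with the claimed set, Dyspnea is missing.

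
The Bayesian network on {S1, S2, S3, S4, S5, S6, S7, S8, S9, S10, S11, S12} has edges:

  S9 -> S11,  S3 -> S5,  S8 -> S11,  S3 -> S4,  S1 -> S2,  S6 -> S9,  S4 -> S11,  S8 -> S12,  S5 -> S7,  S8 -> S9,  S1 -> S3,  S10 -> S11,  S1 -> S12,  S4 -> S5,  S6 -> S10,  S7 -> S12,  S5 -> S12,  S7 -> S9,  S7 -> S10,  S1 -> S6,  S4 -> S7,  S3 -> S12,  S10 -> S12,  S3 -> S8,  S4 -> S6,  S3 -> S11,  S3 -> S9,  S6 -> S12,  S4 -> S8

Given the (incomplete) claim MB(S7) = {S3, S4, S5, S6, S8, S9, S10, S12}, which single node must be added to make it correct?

S1

The Markov blanket of a node is its parents, its children, and the other parents of its children.
Ch(S7) = {S9, S10, S12}.
Pa(S7) = {S4, S5}.
Other parents of S7's children:
  S9: S3, S6, S8
  S10: S6
  S12: S1, S3, S5, S6, S8, S10
MB(S7) = {S1, S3, S4, S5, S6, S8, S9, S10, S12}.
Comparing with the claimed set, S1 is missing.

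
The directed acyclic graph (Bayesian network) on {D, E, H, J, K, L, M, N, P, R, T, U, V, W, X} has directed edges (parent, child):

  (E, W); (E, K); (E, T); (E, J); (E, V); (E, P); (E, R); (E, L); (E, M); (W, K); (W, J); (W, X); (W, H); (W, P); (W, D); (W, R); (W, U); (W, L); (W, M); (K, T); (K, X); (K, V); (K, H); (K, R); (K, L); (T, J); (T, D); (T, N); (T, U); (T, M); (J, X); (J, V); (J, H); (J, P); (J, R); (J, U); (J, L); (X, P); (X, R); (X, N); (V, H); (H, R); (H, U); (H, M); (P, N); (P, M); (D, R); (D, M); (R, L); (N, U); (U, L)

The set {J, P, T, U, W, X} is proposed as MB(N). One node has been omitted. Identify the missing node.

H

N has parents P, T, X.
Children of N: U.
For each child, the remaining parents (spouses of N):
  U: H, J, T, W
MB(N) = {H, J, P, T, U, W, X}.
Comparing with the claimed set, H is missing.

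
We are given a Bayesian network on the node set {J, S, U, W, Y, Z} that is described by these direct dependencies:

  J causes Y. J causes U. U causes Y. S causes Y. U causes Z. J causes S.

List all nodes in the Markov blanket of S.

{J, U, Y}

The Markov blanket of a node is its parents, its children, and the other parents of its children.
Pa(S) = {J}.
Children of S: Y.
Parents of each child, excluding S:
  Y also has parents J, U.
Taking the union gives {J, U, Y}.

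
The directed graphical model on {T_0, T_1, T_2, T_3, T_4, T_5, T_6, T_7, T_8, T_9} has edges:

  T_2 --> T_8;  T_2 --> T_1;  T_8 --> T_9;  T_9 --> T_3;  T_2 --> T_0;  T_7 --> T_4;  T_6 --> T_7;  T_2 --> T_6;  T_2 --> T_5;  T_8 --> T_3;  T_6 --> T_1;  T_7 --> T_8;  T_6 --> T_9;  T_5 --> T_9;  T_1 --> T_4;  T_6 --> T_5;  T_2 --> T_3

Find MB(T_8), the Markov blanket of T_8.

{T_2, T_3, T_5, T_6, T_7, T_9}

The Markov blanket of a node is its parents, its children, and the other parents of its children.
T_8's parents: T_2, T_7.
Ch(T_8) = {T_3, T_9}.
Other parents of T_8's children:
  T_9's other parents are T_5, T_6.
  parents(T_3) \ {T_8} = {T_2, T_9}.
So the Markov blanket of T_8 is {T_2, T_3, T_5, T_6, T_7, T_9}.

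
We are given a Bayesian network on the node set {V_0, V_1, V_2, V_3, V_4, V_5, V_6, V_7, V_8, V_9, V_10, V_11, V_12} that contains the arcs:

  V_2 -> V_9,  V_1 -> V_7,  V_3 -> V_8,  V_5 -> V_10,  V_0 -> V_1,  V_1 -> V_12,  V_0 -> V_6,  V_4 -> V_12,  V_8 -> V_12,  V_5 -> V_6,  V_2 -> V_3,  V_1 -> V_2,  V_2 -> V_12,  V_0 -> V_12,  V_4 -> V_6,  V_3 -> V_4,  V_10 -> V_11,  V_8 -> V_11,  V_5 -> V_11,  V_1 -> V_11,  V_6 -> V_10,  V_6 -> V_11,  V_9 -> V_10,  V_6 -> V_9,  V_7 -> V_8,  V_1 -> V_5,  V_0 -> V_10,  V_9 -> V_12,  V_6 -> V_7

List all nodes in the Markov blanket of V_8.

{V_0, V_1, V_2, V_3, V_4, V_5, V_6, V_7, V_9, V_10, V_11, V_12}

V_8's parents: V_3, V_7.
V_8's children: V_11, V_12.
Parents of each child, excluding V_8:
  parents(V_11) \ {V_8} = {V_1, V_5, V_6, V_10}.
  V_12's other parents are V_0, V_1, V_2, V_4, V_9.
Union: {V_3, V_7} ∪ {V_11, V_12} ∪ {V_0, V_1, V_2, V_4, V_5, V_6, V_9, V_10} = {V_0, V_1, V_2, V_3, V_4, V_5, V_6, V_7, V_9, V_10, V_11, V_12}.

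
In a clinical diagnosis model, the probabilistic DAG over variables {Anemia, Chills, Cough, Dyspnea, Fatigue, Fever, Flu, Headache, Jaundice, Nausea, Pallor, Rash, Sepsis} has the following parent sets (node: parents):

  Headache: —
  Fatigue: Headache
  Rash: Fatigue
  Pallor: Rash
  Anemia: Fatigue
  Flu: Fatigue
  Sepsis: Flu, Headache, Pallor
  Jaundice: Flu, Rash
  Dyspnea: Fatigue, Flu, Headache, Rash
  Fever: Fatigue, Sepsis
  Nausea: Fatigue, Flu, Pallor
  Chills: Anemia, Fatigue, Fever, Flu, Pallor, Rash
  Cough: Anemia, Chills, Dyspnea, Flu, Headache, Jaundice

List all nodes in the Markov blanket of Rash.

{Anemia, Chills, Dyspnea, Fatigue, Fever, Flu, Headache, Jaundice, Pallor}

By definition, MB(Rash) is built from Rash's parents, Rash's children, and the co-parents of Rash.
Parents of Rash: Fatigue.
Rash has children Chills, Dyspnea, Jaundice, Pallor.
Co-parents of Rash (other parents of its children):
  Pallor: —
  Jaundice: Flu
  Dyspnea: Fatigue, Flu, Headache
  Chills: Anemia, Fatigue, Fever, Flu, Pallor
MB(Rash) = {Anemia, Chills, Dyspnea, Fatigue, Fever, Flu, Headache, Jaundice, Pallor}.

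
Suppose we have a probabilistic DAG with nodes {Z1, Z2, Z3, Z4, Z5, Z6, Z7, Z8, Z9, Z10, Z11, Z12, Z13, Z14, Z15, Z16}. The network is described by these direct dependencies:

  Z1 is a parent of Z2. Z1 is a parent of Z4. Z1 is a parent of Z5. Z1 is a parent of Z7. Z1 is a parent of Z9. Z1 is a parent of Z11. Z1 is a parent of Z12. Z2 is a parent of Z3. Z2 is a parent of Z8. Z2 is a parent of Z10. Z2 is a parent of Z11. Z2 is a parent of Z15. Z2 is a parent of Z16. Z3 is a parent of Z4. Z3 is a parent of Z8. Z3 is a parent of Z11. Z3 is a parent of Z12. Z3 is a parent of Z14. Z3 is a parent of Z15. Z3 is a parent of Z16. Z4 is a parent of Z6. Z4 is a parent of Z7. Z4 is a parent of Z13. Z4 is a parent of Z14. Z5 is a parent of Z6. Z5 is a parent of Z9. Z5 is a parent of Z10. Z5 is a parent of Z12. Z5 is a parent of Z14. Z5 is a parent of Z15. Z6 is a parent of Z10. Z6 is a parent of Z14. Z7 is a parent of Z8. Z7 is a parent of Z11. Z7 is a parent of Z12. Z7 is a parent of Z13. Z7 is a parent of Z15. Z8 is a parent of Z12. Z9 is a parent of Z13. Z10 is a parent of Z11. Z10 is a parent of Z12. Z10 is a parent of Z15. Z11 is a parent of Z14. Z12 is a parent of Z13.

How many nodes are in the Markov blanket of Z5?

13

Z5 has children Z6, Z9, Z10, Z12, Z14, Z15.
Z5's parents: Z1.
Other parents of Z5's children:
  parents(Z6) \ {Z5} = {Z4}.
  Z9 also has parent Z1.
  Z10's other parents are Z2, Z6.
  Z12 also has parents Z1, Z3, Z7, Z8, Z10.
  Z14 also has parents Z3, Z4, Z6, Z11.
  Z15 also has parents Z2, Z3, Z7, Z10.
MB(Z5) = {Z1, Z2, Z3, Z4, Z6, Z7, Z8, Z9, Z10, Z11, Z12, Z14, Z15}, which has 13 nodes.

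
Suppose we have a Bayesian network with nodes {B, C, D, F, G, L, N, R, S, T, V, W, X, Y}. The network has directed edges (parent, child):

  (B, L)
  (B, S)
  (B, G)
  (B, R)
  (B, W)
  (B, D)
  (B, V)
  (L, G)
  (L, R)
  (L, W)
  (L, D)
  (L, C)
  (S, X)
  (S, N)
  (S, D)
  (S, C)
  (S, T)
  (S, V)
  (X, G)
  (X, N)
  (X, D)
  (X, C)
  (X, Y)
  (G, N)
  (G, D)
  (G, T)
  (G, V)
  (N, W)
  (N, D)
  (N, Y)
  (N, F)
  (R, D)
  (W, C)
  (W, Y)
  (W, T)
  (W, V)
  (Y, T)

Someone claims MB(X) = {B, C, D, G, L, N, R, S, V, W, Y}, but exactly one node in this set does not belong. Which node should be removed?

V

X's parents: S.
X's children: C, D, G, N, Y.
Co-parents of X (other parents of its children):
  G: B, L
  N: G, S
  D: B, G, L, N, R, S
  C: L, S, W
  Y: N, W
MB(X) = {B, C, D, G, L, N, R, S, W, Y}.
V is neither a parent, child, nor co-parent of X, so it does not belong.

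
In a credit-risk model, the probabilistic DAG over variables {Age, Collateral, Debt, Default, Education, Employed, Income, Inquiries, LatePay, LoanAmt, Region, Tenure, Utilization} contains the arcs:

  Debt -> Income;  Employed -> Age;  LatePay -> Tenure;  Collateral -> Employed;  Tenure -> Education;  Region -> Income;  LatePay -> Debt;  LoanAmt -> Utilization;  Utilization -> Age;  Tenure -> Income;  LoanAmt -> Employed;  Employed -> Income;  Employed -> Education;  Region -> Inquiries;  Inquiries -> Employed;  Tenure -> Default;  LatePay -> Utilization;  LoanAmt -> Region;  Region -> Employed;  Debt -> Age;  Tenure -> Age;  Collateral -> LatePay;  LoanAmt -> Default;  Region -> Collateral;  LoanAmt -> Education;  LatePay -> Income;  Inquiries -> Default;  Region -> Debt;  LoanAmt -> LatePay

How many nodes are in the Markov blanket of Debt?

Debt has children Age, Income.
Debt has parents LatePay, Region.
Parents of each child, excluding Debt:
  Age also has parents Employed, Tenure, Utilization.
  Income also has parents Employed, LatePay, Region, Tenure.
MB(Debt) = {Age, Employed, Income, LatePay, Region, Tenure, Utilization}, which has 7 nodes.

7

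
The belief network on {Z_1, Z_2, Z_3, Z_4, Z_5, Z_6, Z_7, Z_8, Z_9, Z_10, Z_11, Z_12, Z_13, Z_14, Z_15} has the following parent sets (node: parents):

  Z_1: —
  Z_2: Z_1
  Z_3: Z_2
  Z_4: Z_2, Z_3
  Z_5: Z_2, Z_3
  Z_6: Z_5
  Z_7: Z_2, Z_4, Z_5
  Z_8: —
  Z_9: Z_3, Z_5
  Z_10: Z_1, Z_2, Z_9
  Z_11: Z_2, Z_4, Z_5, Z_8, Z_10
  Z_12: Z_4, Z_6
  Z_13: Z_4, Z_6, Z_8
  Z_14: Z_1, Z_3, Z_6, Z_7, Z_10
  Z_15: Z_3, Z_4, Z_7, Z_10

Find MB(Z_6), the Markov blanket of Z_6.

{Z_1, Z_3, Z_4, Z_5, Z_7, Z_8, Z_10, Z_12, Z_13, Z_14}

By definition, MB(Z_6) is built from Z_6's parents, Z_6's children, and the co-parents of Z_6.
Ch(Z_6) = {Z_12, Z_13, Z_14}.
Z_6 has parent Z_5.
For each child, the remaining parents (spouses of Z_6):
  parents(Z_12) \ {Z_6} = {Z_4}.
  parents(Z_13) \ {Z_6} = {Z_4, Z_8}.
  Z_14 also has parents Z_1, Z_3, Z_7, Z_10.
Taking the union gives {Z_1, Z_3, Z_4, Z_5, Z_7, Z_8, Z_10, Z_12, Z_13, Z_14}.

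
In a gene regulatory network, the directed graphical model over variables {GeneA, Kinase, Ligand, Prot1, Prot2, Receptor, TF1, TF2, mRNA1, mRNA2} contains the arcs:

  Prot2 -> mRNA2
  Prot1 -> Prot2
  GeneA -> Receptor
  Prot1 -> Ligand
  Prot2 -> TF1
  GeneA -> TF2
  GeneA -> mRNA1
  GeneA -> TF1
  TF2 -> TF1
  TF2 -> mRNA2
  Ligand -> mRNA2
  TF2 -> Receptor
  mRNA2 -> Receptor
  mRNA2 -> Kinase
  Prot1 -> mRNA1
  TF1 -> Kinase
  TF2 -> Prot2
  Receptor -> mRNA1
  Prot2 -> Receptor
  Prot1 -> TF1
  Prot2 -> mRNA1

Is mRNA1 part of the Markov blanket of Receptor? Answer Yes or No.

Yes

mRNA1 is a child of Receptor.
So mRNA1 ∈ MB(Receptor).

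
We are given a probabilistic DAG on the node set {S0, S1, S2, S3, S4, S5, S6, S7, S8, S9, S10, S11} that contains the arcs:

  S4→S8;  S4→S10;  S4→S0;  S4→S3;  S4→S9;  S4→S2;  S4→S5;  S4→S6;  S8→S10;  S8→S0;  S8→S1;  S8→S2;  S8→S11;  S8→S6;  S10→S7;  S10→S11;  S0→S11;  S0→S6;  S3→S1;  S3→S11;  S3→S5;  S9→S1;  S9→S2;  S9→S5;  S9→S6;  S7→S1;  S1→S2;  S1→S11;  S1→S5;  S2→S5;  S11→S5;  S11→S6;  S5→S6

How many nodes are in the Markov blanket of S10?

Recall MB(v) = parents ∪ children ∪ spouses, where spouses are the other parents of v's children.
S10's children: S7, S11.
S10 has parents S4, S8.
Co-parents of S10 (other parents of its children):
  S7: no additional parents.
  S11's other parents are S0, S1, S3, S8.
MB(S10) = {S0, S1, S3, S4, S7, S8, S11}, which has 7 nodes.

7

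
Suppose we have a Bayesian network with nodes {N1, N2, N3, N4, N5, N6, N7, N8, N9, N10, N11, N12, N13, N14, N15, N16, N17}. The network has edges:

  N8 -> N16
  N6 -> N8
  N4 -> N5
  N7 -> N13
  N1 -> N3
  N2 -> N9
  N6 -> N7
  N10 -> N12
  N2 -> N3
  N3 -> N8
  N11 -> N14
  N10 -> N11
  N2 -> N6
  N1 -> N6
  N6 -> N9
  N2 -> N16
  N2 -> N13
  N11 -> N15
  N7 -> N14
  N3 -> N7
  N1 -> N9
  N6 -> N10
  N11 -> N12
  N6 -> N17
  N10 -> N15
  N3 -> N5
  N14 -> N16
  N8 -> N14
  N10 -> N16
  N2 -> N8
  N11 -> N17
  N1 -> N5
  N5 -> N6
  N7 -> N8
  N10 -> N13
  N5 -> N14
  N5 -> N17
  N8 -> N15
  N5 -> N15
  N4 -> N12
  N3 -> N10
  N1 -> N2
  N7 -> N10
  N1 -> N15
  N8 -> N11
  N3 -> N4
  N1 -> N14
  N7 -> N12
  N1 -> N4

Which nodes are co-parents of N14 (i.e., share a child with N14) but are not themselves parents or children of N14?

Children of N14: N16.
  N16: N2, N8, N10
Excluding nodes already adjacent to N14 (N1, N5, N7, N8, N11, N16), the co-parent-only contribution is {N2, N10}.

{N2, N10}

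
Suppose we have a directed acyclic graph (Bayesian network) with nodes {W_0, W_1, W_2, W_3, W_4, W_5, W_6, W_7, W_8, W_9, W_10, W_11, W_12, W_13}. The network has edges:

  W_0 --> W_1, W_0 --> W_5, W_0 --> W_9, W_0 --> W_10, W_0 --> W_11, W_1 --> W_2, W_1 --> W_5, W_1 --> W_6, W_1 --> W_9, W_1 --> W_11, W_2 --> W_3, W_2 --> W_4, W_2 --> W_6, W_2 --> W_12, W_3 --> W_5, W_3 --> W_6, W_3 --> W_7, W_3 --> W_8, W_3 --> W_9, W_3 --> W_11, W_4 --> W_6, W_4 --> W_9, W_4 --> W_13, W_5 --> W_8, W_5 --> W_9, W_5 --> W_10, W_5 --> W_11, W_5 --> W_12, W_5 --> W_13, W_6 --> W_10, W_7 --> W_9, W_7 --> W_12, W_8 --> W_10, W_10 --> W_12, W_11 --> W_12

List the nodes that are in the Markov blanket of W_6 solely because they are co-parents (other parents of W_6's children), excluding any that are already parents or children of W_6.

{W_0, W_5, W_8}

Children of W_6: W_10.
  W_10's other parents are W_0, W_5, W_8.
Excluding nodes already adjacent to W_6 (W_1, W_2, W_3, W_4, W_10), the co-parent-only contribution is {W_0, W_5, W_8}.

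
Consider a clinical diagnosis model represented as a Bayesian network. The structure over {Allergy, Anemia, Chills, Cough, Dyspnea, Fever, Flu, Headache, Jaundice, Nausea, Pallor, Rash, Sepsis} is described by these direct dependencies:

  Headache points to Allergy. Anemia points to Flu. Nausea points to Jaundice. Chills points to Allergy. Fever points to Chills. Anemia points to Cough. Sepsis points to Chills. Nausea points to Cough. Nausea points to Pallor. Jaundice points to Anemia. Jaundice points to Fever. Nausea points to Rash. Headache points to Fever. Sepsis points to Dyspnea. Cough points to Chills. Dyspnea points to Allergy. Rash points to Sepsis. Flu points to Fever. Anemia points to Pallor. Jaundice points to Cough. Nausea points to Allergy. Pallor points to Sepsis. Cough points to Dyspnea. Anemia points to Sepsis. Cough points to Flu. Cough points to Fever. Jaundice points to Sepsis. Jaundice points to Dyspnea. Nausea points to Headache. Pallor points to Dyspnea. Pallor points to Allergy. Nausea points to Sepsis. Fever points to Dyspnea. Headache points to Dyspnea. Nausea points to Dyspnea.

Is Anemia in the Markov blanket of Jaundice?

Anemia is a child of Jaundice.
So Anemia ∈ MB(Jaundice).

Yes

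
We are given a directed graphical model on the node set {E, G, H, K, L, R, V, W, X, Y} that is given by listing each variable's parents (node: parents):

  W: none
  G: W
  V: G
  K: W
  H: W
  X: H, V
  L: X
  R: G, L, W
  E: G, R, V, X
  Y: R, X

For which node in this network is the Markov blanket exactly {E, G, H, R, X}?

The target node must have every member of {E, G, H, R, X} as a parent, child, or co-parent, and no others.
Parents of V: G; children: E, X; co-parents: G, H, R, X.
These exactly cover the given set, so the node is V.

V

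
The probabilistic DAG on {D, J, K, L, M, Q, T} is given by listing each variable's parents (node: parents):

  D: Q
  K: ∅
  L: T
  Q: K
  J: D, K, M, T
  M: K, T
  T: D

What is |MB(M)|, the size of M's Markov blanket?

4

The Markov blanket of a node is its parents, its children, and the other parents of its children.
Pa(M) = {K, T}.
M has child J.
Other parents of M's children:
  J: D, K, T
MB(M) = {D, J, K, T}, which has 4 nodes.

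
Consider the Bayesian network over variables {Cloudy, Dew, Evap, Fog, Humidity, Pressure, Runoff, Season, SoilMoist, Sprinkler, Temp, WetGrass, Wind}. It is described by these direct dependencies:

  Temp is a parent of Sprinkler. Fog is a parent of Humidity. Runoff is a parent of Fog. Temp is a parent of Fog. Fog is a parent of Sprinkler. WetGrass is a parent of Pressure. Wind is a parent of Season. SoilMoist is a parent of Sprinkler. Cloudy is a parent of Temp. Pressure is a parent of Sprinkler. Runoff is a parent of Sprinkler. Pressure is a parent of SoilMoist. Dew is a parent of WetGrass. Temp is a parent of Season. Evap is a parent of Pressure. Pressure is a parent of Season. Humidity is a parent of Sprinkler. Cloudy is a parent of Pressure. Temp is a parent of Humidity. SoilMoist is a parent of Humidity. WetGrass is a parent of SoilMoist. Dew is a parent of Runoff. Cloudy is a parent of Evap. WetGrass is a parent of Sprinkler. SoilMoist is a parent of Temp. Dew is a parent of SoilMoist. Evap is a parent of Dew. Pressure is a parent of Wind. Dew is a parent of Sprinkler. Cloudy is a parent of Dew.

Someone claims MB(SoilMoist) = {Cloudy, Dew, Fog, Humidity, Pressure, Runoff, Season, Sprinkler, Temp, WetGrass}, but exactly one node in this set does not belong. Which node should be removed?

SoilMoist has parents Dew, Pressure, WetGrass.
Children of SoilMoist: Humidity, Sprinkler, Temp.
Parents of each child, excluding SoilMoist:
  parents(Temp) \ {SoilMoist} = {Cloudy}.
  Humidity's other parents are Fog, Temp.
  Sprinkler also has parents Dew, Fog, Humidity, Pressure, Runoff, Temp, WetGrass.
MB(SoilMoist) = {Cloudy, Dew, Fog, Humidity, Pressure, Runoff, Sprinkler, Temp, WetGrass}.
Season is neither a parent, child, nor co-parent of SoilMoist, so it does not belong.

Season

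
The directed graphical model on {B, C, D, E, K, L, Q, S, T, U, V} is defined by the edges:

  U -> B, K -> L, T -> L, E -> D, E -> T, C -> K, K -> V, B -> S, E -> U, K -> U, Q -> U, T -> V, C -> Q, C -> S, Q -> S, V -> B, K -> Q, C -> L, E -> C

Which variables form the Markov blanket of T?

T has children L, V.
T has parent E.
Other parents of T's children:
  parents(V) \ {T} = {K}.
  L also has parents C, K.
So the Markov blanket of T is {C, E, K, L, V}.

{C, E, K, L, V}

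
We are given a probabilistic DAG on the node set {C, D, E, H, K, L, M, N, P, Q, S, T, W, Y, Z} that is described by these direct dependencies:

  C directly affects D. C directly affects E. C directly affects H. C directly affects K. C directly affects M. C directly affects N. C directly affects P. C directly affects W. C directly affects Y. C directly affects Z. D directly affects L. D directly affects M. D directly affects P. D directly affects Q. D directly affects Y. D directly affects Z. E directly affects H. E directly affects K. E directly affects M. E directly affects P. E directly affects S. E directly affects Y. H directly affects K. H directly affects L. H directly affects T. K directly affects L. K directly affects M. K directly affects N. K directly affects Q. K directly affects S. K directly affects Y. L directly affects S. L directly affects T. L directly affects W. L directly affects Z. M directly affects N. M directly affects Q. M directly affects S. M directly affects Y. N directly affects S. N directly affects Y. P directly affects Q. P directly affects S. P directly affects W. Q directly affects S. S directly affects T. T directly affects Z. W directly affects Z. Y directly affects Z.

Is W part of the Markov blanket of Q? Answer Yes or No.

Recall MB(v) = parents ∪ children ∪ spouses, where spouses are the other parents of v's children.
Q's parents: D, K, M, P.
Ch(Q) = {S}.
For each child, the remaining parents (spouses of Q):
  parents(S) \ {Q} = {E, K, L, M, N, P}.
MB(Q) = {D, E, K, L, M, N, P, S}; W is not in this set.

No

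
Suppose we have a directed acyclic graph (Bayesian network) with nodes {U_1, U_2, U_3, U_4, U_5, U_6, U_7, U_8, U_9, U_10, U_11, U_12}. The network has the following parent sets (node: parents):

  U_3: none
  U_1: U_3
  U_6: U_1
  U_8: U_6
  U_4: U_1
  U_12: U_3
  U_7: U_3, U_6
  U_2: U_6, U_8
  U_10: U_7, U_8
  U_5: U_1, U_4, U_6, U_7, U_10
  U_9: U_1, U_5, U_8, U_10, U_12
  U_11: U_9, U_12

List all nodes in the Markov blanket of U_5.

Recall MB(v) = parents ∪ children ∪ spouses, where spouses are the other parents of v's children.
U_5 has child U_9.
Parents of U_5: U_1, U_4, U_6, U_7, U_10.
For each child, the remaining parents (spouses of U_5):
  U_9: U_1, U_8, U_10, U_12
So the Markov blanket of U_5 is {U_1, U_4, U_6, U_7, U_8, U_9, U_10, U_12}.

{U_1, U_4, U_6, U_7, U_8, U_9, U_10, U_12}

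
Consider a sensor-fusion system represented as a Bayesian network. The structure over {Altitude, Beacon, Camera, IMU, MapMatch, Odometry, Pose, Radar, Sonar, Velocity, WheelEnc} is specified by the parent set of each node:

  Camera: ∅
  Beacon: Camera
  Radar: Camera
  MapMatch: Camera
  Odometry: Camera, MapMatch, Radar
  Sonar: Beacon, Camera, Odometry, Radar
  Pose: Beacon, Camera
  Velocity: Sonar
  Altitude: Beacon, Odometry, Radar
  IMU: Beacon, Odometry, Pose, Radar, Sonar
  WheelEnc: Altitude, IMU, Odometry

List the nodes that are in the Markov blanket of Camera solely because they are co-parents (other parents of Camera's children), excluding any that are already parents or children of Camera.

{}

Children of Camera: Beacon, MapMatch, Odometry, Pose, Radar, Sonar.
  Beacon: —
  Radar: —
  MapMatch: —
  Odometry: MapMatch, Radar
  Sonar: Beacon, Odometry, Radar
  Pose: Beacon
Excluding nodes already adjacent to Camera (Beacon, MapMatch, Odometry, Pose, Radar, Sonar), the co-parent-only contribution is {}.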